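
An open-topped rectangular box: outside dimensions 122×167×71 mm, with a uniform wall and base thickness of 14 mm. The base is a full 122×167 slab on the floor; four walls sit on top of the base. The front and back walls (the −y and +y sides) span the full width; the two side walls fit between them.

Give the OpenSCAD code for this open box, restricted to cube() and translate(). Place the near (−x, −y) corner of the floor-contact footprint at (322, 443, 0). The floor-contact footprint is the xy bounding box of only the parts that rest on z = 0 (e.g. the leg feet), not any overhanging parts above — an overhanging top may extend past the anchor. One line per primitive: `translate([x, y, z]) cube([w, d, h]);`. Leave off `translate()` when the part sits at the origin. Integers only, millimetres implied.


translate([322, 443, 0]) cube([122, 167, 14]);
translate([322, 443, 14]) cube([122, 14, 57]);
translate([322, 596, 14]) cube([122, 14, 57]);
translate([322, 457, 14]) cube([14, 139, 57]);
translate([430, 457, 14]) cube([14, 139, 57]);


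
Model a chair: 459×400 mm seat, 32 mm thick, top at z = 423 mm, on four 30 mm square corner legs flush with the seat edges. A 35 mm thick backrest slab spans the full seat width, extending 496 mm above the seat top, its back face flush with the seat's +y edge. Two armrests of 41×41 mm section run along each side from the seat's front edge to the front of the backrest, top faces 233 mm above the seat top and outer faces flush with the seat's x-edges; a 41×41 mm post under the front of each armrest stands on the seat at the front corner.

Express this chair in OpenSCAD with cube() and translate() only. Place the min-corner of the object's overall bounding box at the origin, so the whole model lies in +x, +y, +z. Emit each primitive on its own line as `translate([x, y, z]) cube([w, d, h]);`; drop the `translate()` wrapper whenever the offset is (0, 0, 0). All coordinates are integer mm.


translate([0, 0, 391]) cube([459, 400, 32]);
cube([30, 30, 391]);
translate([429, 0, 0]) cube([30, 30, 391]);
translate([0, 370, 0]) cube([30, 30, 391]);
translate([429, 370, 0]) cube([30, 30, 391]);
translate([0, 365, 423]) cube([459, 35, 496]);
translate([0, 0, 615]) cube([41, 365, 41]);
translate([418, 0, 615]) cube([41, 365, 41]);
translate([0, 0, 423]) cube([41, 41, 192]);
translate([418, 0, 423]) cube([41, 41, 192]);


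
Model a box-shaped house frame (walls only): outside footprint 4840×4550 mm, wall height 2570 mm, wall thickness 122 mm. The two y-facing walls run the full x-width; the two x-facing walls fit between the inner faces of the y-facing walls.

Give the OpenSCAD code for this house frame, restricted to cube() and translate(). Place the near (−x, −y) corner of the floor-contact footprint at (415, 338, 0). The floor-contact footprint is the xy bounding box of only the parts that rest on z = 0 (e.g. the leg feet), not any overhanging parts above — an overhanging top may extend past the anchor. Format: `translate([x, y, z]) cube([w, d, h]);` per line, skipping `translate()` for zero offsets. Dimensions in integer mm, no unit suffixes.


translate([415, 338, 0]) cube([4840, 122, 2570]);
translate([415, 4766, 0]) cube([4840, 122, 2570]);
translate([415, 460, 0]) cube([122, 4306, 2570]);
translate([5133, 460, 0]) cube([122, 4306, 2570]);


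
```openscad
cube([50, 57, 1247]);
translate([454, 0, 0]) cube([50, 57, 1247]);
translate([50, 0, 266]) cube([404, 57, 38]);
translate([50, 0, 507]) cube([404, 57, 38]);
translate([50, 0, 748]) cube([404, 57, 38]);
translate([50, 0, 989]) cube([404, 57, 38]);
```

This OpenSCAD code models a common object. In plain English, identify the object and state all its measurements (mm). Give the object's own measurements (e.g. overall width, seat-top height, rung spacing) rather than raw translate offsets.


A straight ladder. Two 50×57 mm vertical rails, 1247 mm tall, stand 504 mm apart (outside-to-outside) with their front faces coplanar on the −y side. 4 rungs, each 57 mm deep and 38 mm tall, span between the inner faces of the rails, front faces flush with the rails. The lowest rung's underside is at z = 266 mm and rungs are spaced 241 mm apart (underside to underside).


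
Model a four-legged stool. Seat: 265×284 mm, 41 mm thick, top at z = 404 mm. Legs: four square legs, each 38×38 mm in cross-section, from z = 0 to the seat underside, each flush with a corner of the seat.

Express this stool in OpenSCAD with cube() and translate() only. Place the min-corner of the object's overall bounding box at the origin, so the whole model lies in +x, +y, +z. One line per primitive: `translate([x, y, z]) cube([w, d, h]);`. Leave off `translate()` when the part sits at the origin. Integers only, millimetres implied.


translate([0, 0, 363]) cube([265, 284, 41]);
cube([38, 38, 363]);
translate([227, 0, 0]) cube([38, 38, 363]);
translate([0, 246, 0]) cube([38, 38, 363]);
translate([227, 246, 0]) cube([38, 38, 363]);


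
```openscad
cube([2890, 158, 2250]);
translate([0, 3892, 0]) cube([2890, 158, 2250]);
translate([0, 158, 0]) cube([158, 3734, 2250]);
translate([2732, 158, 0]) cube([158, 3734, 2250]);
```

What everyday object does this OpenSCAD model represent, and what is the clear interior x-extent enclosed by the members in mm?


A house (or room) frame. The interior width is 2574 mm.

Four 2250 mm walls enclosing a rectangle with no floor or roof — a room or house frame. Outside width is 2890 mm and wall thickness is 158 mm, so the interior width is 2890 − 2 × 158 = 2574 mm.


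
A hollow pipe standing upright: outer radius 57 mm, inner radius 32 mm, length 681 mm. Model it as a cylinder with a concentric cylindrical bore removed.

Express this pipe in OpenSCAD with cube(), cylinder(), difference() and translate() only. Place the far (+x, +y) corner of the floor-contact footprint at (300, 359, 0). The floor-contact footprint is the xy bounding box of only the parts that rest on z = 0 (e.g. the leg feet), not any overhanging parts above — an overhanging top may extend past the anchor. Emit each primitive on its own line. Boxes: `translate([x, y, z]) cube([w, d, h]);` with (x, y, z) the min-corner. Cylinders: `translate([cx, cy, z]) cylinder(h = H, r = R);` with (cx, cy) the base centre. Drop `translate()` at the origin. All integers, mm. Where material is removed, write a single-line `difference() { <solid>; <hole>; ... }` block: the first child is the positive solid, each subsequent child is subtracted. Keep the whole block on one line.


difference() { translate([243, 302, 0]) cylinder(h = 681, r = 57); translate([243, 302, 0]) cylinder(h = 681, r = 32); }


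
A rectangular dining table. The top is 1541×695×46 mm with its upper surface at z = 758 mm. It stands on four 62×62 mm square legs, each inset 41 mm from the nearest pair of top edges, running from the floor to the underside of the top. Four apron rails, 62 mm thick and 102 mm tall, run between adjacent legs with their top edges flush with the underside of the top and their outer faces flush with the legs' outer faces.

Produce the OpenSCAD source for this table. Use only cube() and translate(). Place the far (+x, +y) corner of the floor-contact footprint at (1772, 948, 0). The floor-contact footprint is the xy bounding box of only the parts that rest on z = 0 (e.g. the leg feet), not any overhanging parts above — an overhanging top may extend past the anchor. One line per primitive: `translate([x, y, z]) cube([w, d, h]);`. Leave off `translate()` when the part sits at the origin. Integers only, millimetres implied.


translate([272, 294, 712]) cube([1541, 695, 46]);
translate([313, 335, 0]) cube([62, 62, 712]);
translate([1710, 335, 0]) cube([62, 62, 712]);
translate([313, 886, 0]) cube([62, 62, 712]);
translate([1710, 886, 0]) cube([62, 62, 712]);
translate([375, 335, 610]) cube([1335, 62, 102]);
translate([375, 886, 610]) cube([1335, 62, 102]);
translate([313, 397, 610]) cube([62, 489, 102]);
translate([1710, 397, 610]) cube([62, 489, 102]);


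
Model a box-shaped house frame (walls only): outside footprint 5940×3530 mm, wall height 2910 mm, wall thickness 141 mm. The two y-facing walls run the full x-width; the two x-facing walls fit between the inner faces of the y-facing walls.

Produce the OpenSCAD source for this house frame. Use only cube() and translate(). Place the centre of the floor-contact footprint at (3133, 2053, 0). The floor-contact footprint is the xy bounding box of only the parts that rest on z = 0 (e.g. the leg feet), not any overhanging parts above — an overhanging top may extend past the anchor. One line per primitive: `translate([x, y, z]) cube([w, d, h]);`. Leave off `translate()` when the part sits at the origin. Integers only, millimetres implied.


translate([163, 288, 0]) cube([5940, 141, 2910]);
translate([163, 3677, 0]) cube([5940, 141, 2910]);
translate([163, 429, 0]) cube([141, 3248, 2910]);
translate([5962, 429, 0]) cube([141, 3248, 2910]);


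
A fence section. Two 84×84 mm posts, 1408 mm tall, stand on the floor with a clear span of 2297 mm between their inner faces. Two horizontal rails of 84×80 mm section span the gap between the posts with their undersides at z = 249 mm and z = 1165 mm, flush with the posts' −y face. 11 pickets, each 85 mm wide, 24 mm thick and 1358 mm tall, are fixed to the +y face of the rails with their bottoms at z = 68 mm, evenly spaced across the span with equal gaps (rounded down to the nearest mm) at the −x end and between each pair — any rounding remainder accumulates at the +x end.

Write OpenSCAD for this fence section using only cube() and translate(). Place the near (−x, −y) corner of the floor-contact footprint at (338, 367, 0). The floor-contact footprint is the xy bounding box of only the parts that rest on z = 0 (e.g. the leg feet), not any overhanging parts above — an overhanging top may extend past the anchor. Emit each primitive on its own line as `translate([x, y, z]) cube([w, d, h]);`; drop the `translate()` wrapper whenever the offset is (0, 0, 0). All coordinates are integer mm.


translate([338, 367, 0]) cube([84, 84, 1408]);
translate([2719, 367, 0]) cube([84, 84, 1408]);
translate([422, 367, 249]) cube([2297, 84, 80]);
translate([422, 367, 1165]) cube([2297, 84, 80]);
translate([535, 451, 68]) cube([85, 24, 1358]);
translate([733, 451, 68]) cube([85, 24, 1358]);
translate([931, 451, 68]) cube([85, 24, 1358]);
translate([1129, 451, 68]) cube([85, 24, 1358]);
translate([1327, 451, 68]) cube([85, 24, 1358]);
translate([1525, 451, 68]) cube([85, 24, 1358]);
translate([1723, 451, 68]) cube([85, 24, 1358]);
translate([1921, 451, 68]) cube([85, 24, 1358]);
translate([2119, 451, 68]) cube([85, 24, 1358]);
translate([2317, 451, 68]) cube([85, 24, 1358]);
translate([2515, 451, 68]) cube([85, 24, 1358]);


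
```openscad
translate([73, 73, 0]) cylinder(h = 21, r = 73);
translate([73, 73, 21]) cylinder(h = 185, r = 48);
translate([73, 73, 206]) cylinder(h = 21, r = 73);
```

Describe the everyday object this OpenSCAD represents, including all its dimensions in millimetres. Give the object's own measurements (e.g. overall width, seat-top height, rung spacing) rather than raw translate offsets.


A spool: two coaxial disc flanges of radius 73 mm and thickness 21 mm, joined by a core cylinder of radius 48 mm and height 185 mm. The lower flange rests on z = 0 and the three cylinders share a vertical axis.


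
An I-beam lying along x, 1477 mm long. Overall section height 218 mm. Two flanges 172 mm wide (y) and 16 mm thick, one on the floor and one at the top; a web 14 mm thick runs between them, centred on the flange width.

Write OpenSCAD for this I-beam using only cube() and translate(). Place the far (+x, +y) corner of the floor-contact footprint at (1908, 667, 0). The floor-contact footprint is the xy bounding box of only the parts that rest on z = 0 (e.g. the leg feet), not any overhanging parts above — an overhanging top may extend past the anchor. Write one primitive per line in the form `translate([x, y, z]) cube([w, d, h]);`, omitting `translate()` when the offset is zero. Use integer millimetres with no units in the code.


translate([431, 495, 0]) cube([1477, 172, 16]);
translate([431, 574, 16]) cube([1477, 14, 186]);
translate([431, 495, 202]) cube([1477, 172, 16]);


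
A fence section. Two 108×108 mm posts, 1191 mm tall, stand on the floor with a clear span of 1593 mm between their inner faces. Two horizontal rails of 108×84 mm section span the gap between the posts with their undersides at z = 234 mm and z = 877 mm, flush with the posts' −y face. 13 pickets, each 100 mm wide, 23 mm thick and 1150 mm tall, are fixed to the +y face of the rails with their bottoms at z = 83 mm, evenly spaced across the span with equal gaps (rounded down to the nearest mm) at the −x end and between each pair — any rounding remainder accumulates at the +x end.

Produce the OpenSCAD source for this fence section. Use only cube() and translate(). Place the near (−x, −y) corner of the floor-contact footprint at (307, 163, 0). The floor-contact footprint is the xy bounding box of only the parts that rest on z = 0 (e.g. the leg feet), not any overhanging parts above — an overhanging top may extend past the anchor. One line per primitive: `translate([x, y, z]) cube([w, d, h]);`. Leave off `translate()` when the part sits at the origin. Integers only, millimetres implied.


translate([307, 163, 0]) cube([108, 108, 1191]);
translate([2008, 163, 0]) cube([108, 108, 1191]);
translate([415, 163, 234]) cube([1593, 108, 84]);
translate([415, 163, 877]) cube([1593, 108, 84]);
translate([435, 271, 83]) cube([100, 23, 1150]);
translate([555, 271, 83]) cube([100, 23, 1150]);
translate([675, 271, 83]) cube([100, 23, 1150]);
translate([795, 271, 83]) cube([100, 23, 1150]);
translate([915, 271, 83]) cube([100, 23, 1150]);
translate([1035, 271, 83]) cube([100, 23, 1150]);
translate([1155, 271, 83]) cube([100, 23, 1150]);
translate([1275, 271, 83]) cube([100, 23, 1150]);
translate([1395, 271, 83]) cube([100, 23, 1150]);
translate([1515, 271, 83]) cube([100, 23, 1150]);
translate([1635, 271, 83]) cube([100, 23, 1150]);
translate([1755, 271, 83]) cube([100, 23, 1150]);
translate([1875, 271, 83]) cube([100, 23, 1150]);


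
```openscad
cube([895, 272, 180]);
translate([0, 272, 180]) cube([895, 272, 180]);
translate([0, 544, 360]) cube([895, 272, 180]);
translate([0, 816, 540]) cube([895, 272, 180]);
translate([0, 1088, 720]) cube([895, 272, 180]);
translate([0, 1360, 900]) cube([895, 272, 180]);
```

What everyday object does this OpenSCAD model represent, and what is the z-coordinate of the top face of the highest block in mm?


A staircase. The total rise is 1080 mm.

6 identical blocks, each offset up and back from the previous — a staircase. Each step is 180 mm tall and there are 6 of them, so the total rise is 6 × 180 = 1080 mm.


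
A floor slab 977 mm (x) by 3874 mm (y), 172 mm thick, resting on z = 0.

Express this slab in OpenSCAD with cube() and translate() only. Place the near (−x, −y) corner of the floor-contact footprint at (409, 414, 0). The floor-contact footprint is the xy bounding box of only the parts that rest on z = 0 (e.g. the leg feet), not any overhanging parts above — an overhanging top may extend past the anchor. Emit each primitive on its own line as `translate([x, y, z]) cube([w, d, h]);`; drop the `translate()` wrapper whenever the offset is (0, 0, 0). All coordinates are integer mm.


translate([409, 414, 0]) cube([977, 3874, 172]);


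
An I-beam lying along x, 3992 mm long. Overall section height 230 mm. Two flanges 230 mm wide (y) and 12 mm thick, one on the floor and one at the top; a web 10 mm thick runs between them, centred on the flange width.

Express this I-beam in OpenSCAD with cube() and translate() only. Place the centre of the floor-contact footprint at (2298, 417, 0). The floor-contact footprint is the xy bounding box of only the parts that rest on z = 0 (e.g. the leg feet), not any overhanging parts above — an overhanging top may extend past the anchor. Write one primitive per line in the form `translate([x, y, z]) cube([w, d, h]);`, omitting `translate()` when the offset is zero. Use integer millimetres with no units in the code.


translate([302, 302, 0]) cube([3992, 230, 12]);
translate([302, 412, 12]) cube([3992, 10, 206]);
translate([302, 302, 218]) cube([3992, 230, 12]);


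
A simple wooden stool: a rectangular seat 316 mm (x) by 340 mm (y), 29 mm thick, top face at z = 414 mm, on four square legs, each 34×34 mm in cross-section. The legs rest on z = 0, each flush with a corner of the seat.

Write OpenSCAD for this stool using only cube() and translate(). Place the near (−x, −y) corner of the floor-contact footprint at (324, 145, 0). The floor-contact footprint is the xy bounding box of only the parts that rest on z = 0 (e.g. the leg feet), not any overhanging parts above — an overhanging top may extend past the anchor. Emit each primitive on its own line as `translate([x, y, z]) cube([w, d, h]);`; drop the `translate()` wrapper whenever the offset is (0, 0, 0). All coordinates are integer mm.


translate([324, 145, 385]) cube([316, 340, 29]);
translate([324, 145, 0]) cube([34, 34, 385]);
translate([606, 145, 0]) cube([34, 34, 385]);
translate([324, 451, 0]) cube([34, 34, 385]);
translate([606, 451, 0]) cube([34, 34, 385]);


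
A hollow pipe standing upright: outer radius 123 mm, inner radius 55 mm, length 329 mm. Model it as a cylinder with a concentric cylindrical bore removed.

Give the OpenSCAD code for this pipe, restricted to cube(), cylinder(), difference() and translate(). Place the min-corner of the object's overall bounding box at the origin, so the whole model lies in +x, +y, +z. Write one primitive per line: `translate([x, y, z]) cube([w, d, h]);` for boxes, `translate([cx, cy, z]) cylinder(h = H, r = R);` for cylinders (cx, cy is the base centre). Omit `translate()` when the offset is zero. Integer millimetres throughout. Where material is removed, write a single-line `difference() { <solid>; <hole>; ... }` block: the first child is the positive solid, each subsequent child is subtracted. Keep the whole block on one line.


difference() { translate([123, 123, 0]) cylinder(h = 329, r = 123); translate([123, 123, 0]) cylinder(h = 329, r = 55); }


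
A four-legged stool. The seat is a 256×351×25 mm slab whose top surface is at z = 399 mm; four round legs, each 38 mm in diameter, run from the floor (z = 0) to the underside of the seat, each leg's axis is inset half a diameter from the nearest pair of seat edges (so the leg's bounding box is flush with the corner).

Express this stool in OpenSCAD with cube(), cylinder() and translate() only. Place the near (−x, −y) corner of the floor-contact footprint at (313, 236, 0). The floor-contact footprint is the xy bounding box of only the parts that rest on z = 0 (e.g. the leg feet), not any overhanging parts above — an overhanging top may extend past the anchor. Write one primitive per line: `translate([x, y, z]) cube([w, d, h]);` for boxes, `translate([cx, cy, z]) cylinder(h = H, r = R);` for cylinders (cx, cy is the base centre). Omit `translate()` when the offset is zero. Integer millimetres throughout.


// leg_h = 399 - 25 = 374
translate([313, 236, 374]) cube([256, 351, 25]);
translate([332, 255, 0]) cylinder(h = 374, r = 19);
translate([550, 255, 0]) cylinder(h = 374, r = 19);
translate([332, 568, 0]) cylinder(h = 374, r = 19);
translate([550, 568, 0]) cylinder(h = 374, r = 19);


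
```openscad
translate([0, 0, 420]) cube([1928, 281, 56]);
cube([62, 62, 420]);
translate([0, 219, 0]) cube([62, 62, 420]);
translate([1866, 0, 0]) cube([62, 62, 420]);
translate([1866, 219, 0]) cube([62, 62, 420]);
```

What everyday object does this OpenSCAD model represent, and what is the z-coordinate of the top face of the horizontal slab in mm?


A bench. The seat-top height is 476 mm.

A long slab on four corner posts — a bench. The slab sits at z = 420 with thickness 56, so the top is 420 + 56 = 476 mm.


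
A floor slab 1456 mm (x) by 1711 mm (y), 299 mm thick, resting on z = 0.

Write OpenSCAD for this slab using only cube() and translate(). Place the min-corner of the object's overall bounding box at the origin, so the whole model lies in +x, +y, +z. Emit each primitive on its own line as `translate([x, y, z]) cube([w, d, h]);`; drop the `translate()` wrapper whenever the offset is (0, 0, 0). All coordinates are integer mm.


cube([1456, 1711, 299]);


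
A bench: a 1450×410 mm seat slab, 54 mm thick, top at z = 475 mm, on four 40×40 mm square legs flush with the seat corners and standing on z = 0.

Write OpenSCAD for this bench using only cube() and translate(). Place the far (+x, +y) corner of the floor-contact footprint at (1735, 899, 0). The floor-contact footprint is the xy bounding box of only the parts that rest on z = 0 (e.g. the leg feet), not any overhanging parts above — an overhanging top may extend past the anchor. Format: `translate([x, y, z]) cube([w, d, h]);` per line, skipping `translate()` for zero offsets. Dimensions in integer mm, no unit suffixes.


translate([285, 489, 421]) cube([1450, 410, 54]);
translate([285, 489, 0]) cube([40, 40, 421]);
translate([285, 859, 0]) cube([40, 40, 421]);
translate([1695, 489, 0]) cube([40, 40, 421]);
translate([1695, 859, 0]) cube([40, 40, 421]);


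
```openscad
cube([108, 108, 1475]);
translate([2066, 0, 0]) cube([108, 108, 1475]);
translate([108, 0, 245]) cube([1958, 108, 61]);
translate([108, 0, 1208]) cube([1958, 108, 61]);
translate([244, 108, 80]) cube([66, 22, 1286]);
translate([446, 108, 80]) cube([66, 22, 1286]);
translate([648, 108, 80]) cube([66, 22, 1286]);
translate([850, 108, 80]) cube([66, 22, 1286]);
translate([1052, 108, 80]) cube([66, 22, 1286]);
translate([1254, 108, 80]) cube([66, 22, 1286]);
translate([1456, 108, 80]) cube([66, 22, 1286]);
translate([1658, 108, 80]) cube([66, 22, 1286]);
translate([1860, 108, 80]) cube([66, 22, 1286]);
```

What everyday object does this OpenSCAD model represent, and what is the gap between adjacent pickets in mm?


A fence section. The picket gap is 136 mm.

Two posts, two rails, 9 pickets — a fence section. Span 1958 mm holds 9 pickets of 66 mm with 10 equal gaps: ⌊(1958 − 9·66) / 10⌋ = 136 mm.


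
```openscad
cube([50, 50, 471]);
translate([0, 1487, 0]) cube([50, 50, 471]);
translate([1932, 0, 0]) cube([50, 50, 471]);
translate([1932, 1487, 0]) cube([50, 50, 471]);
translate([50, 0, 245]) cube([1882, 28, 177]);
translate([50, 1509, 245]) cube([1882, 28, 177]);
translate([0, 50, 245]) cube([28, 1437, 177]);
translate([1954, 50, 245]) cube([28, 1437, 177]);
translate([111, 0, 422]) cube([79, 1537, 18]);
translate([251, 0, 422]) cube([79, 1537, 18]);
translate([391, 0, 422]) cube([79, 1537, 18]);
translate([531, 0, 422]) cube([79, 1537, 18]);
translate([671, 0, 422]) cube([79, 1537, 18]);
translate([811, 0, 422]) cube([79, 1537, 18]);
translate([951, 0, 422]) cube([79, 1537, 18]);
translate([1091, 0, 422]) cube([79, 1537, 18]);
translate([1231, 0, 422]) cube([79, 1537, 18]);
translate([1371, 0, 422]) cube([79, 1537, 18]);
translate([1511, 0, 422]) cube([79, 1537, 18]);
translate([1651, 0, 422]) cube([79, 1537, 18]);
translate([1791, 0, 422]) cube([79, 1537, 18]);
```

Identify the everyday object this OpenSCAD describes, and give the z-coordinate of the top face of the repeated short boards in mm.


A bed frame. The slat-top height is 440 mm.

Four posts, four rails, and a row of slats — a bed frame. Slats sit on the rails at z = 245 + 177 = 422; with slat thickness 18, the top is 440 mm.


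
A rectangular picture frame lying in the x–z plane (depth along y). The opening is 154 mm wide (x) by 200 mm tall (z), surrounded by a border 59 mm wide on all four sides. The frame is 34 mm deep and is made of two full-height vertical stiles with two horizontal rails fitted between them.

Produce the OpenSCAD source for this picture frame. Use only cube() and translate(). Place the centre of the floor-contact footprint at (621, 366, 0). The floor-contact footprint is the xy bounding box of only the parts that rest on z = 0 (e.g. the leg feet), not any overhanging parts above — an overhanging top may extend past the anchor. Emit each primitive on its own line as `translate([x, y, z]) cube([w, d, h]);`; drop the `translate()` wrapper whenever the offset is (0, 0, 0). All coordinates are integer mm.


translate([485, 349, 0]) cube([59, 34, 318]);
translate([698, 349, 0]) cube([59, 34, 318]);
translate([544, 349, 0]) cube([154, 34, 59]);
translate([544, 349, 259]) cube([154, 34, 59]);


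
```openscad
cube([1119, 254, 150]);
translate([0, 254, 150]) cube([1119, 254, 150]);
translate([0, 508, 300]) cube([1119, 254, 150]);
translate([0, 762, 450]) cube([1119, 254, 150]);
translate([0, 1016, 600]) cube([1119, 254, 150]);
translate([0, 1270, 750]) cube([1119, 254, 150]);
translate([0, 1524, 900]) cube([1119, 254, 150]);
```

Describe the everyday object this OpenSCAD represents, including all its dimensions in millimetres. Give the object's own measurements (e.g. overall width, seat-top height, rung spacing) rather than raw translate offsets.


A straight staircase of 7 solid steps. Each step is 1119 mm wide (x), 254 mm deep (y, the going) and 150 mm tall (the rise). The first step rests on the floor; each subsequent step sits one going further in +y and one rise higher in +z, directly behind and above the previous step with no overlap.


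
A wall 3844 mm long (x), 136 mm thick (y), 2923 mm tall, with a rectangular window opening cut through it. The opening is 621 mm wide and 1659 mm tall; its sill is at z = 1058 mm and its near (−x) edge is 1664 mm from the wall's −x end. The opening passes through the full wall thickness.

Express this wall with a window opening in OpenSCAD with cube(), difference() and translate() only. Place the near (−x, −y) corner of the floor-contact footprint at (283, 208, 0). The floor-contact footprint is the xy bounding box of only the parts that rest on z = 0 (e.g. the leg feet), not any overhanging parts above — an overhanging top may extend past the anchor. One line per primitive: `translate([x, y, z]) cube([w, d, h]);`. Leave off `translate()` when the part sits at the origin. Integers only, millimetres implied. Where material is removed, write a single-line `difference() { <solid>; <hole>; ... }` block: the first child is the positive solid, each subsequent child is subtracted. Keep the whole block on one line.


difference() { translate([283, 208, 0]) cube([3844, 136, 2923]); translate([1947, 208, 1058]) cube([621, 136, 1659]); }


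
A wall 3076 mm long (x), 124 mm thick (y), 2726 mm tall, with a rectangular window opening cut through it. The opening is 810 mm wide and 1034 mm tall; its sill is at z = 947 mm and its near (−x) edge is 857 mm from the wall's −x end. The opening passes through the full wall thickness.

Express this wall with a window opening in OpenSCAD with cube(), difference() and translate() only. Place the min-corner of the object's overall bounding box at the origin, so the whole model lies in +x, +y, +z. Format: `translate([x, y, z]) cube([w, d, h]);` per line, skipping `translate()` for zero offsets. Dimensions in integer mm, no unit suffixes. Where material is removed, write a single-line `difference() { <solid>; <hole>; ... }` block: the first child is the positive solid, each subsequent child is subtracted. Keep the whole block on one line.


difference() { cube([3076, 124, 2726]); translate([857, 0, 947]) cube([810, 124, 1034]); }


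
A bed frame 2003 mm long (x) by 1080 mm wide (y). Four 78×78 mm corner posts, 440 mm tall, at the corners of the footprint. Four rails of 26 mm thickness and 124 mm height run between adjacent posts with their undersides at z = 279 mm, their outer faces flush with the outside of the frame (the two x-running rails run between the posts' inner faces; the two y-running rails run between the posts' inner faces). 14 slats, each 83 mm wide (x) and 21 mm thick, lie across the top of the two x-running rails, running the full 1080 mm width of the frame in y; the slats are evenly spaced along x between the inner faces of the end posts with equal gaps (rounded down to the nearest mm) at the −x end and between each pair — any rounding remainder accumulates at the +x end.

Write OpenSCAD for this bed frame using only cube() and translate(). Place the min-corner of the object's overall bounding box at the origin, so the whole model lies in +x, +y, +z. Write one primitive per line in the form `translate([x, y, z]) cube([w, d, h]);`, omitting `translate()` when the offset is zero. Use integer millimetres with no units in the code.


cube([78, 78, 440]);
translate([0, 1002, 0]) cube([78, 78, 440]);
translate([1925, 0, 0]) cube([78, 78, 440]);
translate([1925, 1002, 0]) cube([78, 78, 440]);
translate([78, 0, 279]) cube([1847, 26, 124]);
translate([78, 1054, 279]) cube([1847, 26, 124]);
translate([0, 78, 279]) cube([26, 924, 124]);
translate([1977, 78, 279]) cube([26, 924, 124]);
translate([123, 0, 403]) cube([83, 1080, 21]);
translate([251, 0, 403]) cube([83, 1080, 21]);
translate([379, 0, 403]) cube([83, 1080, 21]);
translate([507, 0, 403]) cube([83, 1080, 21]);
translate([635, 0, 403]) cube([83, 1080, 21]);
translate([763, 0, 403]) cube([83, 1080, 21]);
translate([891, 0, 403]) cube([83, 1080, 21]);
translate([1019, 0, 403]) cube([83, 1080, 21]);
translate([1147, 0, 403]) cube([83, 1080, 21]);
translate([1275, 0, 403]) cube([83, 1080, 21]);
translate([1403, 0, 403]) cube([83, 1080, 21]);
translate([1531, 0, 403]) cube([83, 1080, 21]);
translate([1659, 0, 403]) cube([83, 1080, 21]);
translate([1787, 0, 403]) cube([83, 1080, 21]);


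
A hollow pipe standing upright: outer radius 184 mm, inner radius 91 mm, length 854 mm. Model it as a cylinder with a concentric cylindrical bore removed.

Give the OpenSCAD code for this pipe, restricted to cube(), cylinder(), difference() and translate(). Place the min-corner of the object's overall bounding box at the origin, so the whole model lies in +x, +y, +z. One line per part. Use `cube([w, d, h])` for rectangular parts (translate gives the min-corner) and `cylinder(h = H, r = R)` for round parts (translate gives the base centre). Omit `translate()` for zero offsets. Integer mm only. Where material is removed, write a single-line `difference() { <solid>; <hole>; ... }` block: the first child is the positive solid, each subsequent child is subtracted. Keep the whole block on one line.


difference() { translate([184, 184, 0]) cylinder(h = 854, r = 184); translate([184, 184, 0]) cylinder(h = 854, r = 91); }


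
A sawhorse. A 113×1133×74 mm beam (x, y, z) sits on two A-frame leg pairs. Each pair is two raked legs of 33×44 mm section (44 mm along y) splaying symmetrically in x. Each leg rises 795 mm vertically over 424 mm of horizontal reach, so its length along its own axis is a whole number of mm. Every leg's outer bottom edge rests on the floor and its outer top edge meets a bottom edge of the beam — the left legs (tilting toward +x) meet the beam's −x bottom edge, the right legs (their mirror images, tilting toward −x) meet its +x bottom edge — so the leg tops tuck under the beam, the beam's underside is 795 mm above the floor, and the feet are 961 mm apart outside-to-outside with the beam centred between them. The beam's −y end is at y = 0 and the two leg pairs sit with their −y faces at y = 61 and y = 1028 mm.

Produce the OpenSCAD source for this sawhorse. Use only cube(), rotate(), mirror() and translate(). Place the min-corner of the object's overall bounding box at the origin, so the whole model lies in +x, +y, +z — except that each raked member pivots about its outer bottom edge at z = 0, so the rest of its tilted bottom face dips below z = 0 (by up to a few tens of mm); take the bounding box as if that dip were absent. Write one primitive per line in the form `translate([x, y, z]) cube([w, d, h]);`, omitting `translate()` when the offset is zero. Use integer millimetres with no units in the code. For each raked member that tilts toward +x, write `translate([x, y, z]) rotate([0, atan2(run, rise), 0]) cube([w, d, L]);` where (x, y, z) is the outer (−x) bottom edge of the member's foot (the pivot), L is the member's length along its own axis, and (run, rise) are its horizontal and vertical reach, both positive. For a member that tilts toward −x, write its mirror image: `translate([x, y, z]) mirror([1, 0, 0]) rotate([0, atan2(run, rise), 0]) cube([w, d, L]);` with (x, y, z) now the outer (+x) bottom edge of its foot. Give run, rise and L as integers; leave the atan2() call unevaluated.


// leg length = √(424² + 795²) = 901
// right-leg outer foot x = 2·424 + 113 = 961
// beam min-corner = (424, 0, 795)
translate([424, 0, 795]) cube([113, 1133, 74]);
translate([0, 61, 0]) rotate([0, atan2(424, 795), 0]) cube([33, 44, 901]);
translate([961, 61, 0]) mirror([1, 0, 0]) rotate([0, atan2(424, 795), 0]) cube([33, 44, 901]);
translate([0, 1028, 0]) rotate([0, atan2(424, 795), 0]) cube([33, 44, 901]);
translate([961, 1028, 0]) mirror([1, 0, 0]) rotate([0, atan2(424, 795), 0]) cube([33, 44, 901]);


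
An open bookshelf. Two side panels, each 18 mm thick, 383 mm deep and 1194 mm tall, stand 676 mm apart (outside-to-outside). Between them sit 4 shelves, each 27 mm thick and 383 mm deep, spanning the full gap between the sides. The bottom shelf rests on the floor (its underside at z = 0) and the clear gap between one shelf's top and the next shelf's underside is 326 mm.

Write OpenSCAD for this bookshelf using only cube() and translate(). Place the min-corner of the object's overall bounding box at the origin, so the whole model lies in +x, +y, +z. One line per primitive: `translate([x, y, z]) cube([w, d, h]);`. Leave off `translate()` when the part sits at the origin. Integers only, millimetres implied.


cube([18, 383, 1194]);
translate([658, 0, 0]) cube([18, 383, 1194]);
translate([18, 0, 0]) cube([640, 383, 27]);
translate([18, 0, 353]) cube([640, 383, 27]);
translate([18, 0, 706]) cube([640, 383, 27]);
translate([18, 0, 1059]) cube([640, 383, 27]);


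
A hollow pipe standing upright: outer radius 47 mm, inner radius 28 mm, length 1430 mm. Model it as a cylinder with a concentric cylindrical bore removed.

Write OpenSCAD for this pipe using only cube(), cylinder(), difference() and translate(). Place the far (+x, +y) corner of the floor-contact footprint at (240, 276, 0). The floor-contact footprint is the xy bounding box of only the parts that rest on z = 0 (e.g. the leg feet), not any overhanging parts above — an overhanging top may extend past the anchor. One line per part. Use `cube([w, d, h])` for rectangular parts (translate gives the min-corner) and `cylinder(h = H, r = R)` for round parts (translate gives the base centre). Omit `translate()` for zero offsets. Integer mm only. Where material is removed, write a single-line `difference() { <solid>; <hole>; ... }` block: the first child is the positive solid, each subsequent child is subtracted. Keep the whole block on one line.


difference() { translate([193, 229, 0]) cylinder(h = 1430, r = 47); translate([193, 229, 0]) cylinder(h = 1430, r = 28); }


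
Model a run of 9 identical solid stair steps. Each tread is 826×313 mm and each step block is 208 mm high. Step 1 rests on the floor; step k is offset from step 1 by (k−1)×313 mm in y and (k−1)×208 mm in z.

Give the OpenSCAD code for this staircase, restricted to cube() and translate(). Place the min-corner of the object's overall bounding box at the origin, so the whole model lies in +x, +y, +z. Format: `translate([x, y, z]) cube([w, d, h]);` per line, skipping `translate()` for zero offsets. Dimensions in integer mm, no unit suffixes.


cube([826, 313, 208]);
translate([0, 313, 208]) cube([826, 313, 208]);
translate([0, 626, 416]) cube([826, 313, 208]);
translate([0, 939, 624]) cube([826, 313, 208]);
translate([0, 1252, 832]) cube([826, 313, 208]);
translate([0, 1565, 1040]) cube([826, 313, 208]);
translate([0, 1878, 1248]) cube([826, 313, 208]);
translate([0, 2191, 1456]) cube([826, 313, 208]);
translate([0, 2504, 1664]) cube([826, 313, 208]);


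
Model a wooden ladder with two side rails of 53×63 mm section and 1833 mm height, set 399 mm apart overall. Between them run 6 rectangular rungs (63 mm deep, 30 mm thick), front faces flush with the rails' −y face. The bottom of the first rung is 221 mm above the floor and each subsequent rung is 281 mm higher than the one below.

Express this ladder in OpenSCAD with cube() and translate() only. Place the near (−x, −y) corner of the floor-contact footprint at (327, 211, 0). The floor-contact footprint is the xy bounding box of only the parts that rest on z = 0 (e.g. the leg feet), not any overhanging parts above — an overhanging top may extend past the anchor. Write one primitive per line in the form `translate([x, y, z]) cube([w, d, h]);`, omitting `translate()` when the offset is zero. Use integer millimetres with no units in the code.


translate([327, 211, 0]) cube([53, 63, 1833]);
translate([673, 211, 0]) cube([53, 63, 1833]);
translate([380, 211, 221]) cube([293, 63, 30]);
translate([380, 211, 502]) cube([293, 63, 30]);
translate([380, 211, 783]) cube([293, 63, 30]);
translate([380, 211, 1064]) cube([293, 63, 30]);
translate([380, 211, 1345]) cube([293, 63, 30]);
translate([380, 211, 1626]) cube([293, 63, 30]);


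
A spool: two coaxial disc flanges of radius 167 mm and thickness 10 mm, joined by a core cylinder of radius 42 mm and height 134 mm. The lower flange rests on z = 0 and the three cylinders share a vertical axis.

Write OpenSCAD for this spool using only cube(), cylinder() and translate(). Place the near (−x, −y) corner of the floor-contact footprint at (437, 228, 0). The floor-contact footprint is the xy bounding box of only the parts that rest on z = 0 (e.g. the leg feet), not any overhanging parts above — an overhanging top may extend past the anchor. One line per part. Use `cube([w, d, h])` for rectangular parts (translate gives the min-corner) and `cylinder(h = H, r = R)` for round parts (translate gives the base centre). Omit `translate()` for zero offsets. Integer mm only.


translate([604, 395, 0]) cylinder(h = 10, r = 167);
translate([604, 395, 10]) cylinder(h = 134, r = 42);
translate([604, 395, 144]) cylinder(h = 10, r = 167);


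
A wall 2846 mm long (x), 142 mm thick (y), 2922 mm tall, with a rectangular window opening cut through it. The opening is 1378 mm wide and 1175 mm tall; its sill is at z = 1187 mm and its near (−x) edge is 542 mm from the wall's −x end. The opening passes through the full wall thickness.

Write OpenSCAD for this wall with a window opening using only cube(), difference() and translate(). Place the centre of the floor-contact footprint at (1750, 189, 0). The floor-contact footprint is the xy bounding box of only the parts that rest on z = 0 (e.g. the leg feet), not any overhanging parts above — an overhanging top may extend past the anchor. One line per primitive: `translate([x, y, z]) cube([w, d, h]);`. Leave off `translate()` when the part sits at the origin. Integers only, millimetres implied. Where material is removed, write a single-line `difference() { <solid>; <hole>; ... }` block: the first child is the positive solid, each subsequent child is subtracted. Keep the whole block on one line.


difference() { translate([327, 118, 0]) cube([2846, 142, 2922]); translate([869, 118, 1187]) cube([1378, 142, 1175]); }


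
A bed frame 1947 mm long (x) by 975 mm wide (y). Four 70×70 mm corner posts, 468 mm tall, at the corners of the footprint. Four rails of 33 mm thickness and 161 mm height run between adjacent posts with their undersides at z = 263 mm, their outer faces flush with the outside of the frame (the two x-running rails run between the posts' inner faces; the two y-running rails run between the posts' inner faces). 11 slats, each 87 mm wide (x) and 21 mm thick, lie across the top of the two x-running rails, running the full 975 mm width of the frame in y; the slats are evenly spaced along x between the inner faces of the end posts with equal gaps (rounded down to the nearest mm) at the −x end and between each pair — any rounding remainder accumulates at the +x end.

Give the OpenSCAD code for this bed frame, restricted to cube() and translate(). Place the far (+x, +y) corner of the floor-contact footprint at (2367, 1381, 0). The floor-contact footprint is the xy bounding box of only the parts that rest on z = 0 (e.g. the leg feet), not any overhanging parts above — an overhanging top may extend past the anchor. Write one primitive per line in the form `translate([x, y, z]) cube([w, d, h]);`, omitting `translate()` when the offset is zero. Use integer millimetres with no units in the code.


translate([420, 406, 0]) cube([70, 70, 468]);
translate([420, 1311, 0]) cube([70, 70, 468]);
translate([2297, 406, 0]) cube([70, 70, 468]);
translate([2297, 1311, 0]) cube([70, 70, 468]);
translate([490, 406, 263]) cube([1807, 33, 161]);
translate([490, 1348, 263]) cube([1807, 33, 161]);
translate([420, 476, 263]) cube([33, 835, 161]);
translate([2334, 476, 263]) cube([33, 835, 161]);
translate([560, 406, 424]) cube([87, 975, 21]);
translate([717, 406, 424]) cube([87, 975, 21]);
translate([874, 406, 424]) cube([87, 975, 21]);
translate([1031, 406, 424]) cube([87, 975, 21]);
translate([1188, 406, 424]) cube([87, 975, 21]);
translate([1345, 406, 424]) cube([87, 975, 21]);
translate([1502, 406, 424]) cube([87, 975, 21]);
translate([1659, 406, 424]) cube([87, 975, 21]);
translate([1816, 406, 424]) cube([87, 975, 21]);
translate([1973, 406, 424]) cube([87, 975, 21]);
translate([2130, 406, 424]) cube([87, 975, 21]);
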